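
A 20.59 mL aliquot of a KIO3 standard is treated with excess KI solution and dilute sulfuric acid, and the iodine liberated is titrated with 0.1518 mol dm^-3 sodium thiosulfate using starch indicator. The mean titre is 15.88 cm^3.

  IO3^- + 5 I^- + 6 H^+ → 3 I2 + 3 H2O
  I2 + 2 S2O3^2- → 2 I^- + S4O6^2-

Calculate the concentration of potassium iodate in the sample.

0.01951 mol/L

n(S2O3^2-) = 0.01588 × 0.1518 = 2.411 × 10^-3 mol
n(I2) = n(S2O3^2-)/2 = 1.205 × 10^-3 mol
From the 1:3 ratio, n(IO3^-) in the aliquot = 1/3 × 1.205 × 10^-3 = 4.018 × 10^-4 mol
[IO3^-] = 4.018 × 10^-4 / 0.02059 = 0.01951 mol/L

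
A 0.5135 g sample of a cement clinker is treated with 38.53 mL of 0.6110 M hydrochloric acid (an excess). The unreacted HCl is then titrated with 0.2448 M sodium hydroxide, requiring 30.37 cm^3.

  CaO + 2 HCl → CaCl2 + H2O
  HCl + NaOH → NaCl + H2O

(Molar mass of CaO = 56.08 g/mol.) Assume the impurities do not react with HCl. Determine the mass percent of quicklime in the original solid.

87.95 %

n(HCl) added = 0.03853 × 0.6110 = 0.02354 mol
n(NaOH) used in back-titration = 0.03037 × 0.2448 = 7.435 × 10^-3 mol
n(HCl) left over = 7.435 × 10^-3 mol (1:1 ratio)
n(HCl) consumed by analyte = 0.02354 − 7.435 × 10^-3 = 0.01611 mol
From the 1:2 ratio, n(CaO) = 1/2 × 0.01611 = 8.054 × 10^-3 mol
mass of CaO = 8.054 × 10^-3 × 56.08 = 0.4516 g
% CaO = 0.4516 / 0.5135 × 100 = 87.95 %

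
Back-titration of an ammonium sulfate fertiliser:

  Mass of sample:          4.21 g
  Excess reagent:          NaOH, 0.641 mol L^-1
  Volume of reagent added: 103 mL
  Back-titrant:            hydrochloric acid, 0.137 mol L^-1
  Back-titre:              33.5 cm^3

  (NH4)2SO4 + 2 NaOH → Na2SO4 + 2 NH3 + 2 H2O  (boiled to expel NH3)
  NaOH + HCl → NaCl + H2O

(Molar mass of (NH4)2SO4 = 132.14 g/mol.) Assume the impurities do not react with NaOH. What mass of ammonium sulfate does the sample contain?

n(NaOH) added = 0.103 × 0.641 = 0.0660 mol
n(HCl) used in back-titration = 0.0335 × 0.137 = 4.59 × 10^-3 mol
n(NaOH) left over = 4.59 × 10^-3 mol (1:1 ratio)
n(NaOH) consumed by analyte = 0.0660 − 4.59 × 10^-3 = 0.0614 mol
From the 1:2 ratio, n((NH4)2SO4) = 1/2 × 0.0614 = 0.0307 mol
mass of (NH4)2SO4 = 0.0307 × 132.14 = 4.06 g

4.06 g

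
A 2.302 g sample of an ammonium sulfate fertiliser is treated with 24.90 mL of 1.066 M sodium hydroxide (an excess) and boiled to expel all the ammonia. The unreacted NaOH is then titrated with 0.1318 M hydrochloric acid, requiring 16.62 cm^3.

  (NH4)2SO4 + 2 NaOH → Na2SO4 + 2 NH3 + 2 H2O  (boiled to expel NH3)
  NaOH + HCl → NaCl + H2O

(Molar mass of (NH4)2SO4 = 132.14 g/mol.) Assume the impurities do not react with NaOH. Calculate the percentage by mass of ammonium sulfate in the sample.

69.90 %

n(NaOH) added = 0.02490 × 1.066 = 0.02654 mol
n(HCl) used in back-titration = 0.01662 × 0.1318 = 2.191 × 10^-3 mol
n(NaOH) left over = 2.191 × 10^-3 mol (1:1 ratio)
n(NaOH) consumed by analyte = 0.02654 − 2.191 × 10^-3 = 0.02435 mol
From the 1:2 ratio, n((NH4)2SO4) = 1/2 × 0.02435 = 0.01218 mol
mass of (NH4)2SO4 = 0.01218 × 132.14 = 1.609 g
% (NH4)2SO4 = 1.609 / 2.302 × 100 = 69.90 %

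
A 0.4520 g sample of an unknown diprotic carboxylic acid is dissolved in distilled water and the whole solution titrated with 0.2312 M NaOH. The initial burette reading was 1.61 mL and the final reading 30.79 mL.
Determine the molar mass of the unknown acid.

n(NaOH) = 0.02918 L × 0.2312 mol/L = 6.746 × 10^-3 mol
From the 1:2 ratio, n(H2A) = 1/2 × 6.746 × 10^-3 = 3.373 × 10^-3 mol
M = m / n = 0.4520 g / 3.373 × 10^-3 mol = 134.0 g/mol

134.0 g/mol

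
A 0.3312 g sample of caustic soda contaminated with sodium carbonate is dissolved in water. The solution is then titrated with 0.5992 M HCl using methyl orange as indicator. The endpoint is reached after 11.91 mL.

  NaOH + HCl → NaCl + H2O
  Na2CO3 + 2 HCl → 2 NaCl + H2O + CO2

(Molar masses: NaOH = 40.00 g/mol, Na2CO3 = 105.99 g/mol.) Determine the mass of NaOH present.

n(HCl) = 0.01191 × 0.5992 = 7.136 × 10^-3 mol
Let x = n(NaOH), y = n(Na2CO3).
Titrant: 1x + 2y = 7.136 × 10^-3;  mass: 40.00x + 105.99y = 0.3312
Solving, x = 3.617 × 10^-3 mol, y = 1.760 × 10^-3 mol
mass of NaOH = 3.617 × 10^-3 × 40.00 = 0.1447 g

0.1447 g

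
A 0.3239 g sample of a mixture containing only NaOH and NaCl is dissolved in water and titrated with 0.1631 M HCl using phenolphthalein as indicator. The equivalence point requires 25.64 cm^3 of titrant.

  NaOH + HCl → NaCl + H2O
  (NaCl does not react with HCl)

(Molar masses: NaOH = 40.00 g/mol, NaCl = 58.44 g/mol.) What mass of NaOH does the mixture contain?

0.1673 g

n(HCl) = 0.02564 × 0.1631 = 4.182 × 10^-3 mol
Let x = n(NaOH), y = n(NaCl).
Titrant: 1x = 4.182 × 10^-3;  mass: 40.00x + 58.44y = 0.3239
Solving, x = 4.182 × 10^-3 mol, y = 2.680 × 10^-3 mol
mass of NaOH = 4.182 × 10^-3 × 40.00 = 0.1673 g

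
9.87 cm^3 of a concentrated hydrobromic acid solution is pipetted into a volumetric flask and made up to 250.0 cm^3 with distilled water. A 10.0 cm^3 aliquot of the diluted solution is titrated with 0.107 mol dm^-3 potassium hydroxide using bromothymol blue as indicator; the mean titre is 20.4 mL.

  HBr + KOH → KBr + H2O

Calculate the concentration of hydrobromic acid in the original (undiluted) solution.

5.53 mol/L

n(KOH) = 0.0204 × 0.107 = 2.18 × 10^-3 mol
n(HBr) in the aliquot = 2.18 × 10^-3 mol (1:1 ratio)
[HBr]_dilute = 2.18 × 10^-3 / 0.0100 = 0.218 mol/L
Dilution factor = 250.0 / 9.87 = 25.33
[HBr]_stock = 0.218 × 25.33 = 5.53 mol/L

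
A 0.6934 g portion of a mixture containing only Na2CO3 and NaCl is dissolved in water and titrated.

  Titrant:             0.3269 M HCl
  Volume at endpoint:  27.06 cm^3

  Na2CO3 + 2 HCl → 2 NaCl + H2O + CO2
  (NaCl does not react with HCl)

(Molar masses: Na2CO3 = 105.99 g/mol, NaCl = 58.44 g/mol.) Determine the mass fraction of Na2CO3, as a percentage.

n(HCl) = 0.02706 × 0.3269 = 8.846 × 10^-3 mol
Let x = n(Na2CO3), y = n(NaCl).
Titrant: 2x = 8.846 × 10^-3;  mass: 105.99x + 58.44y = 0.6934
Solving, x = 4.423 × 10^-3 mol, y = 3.843 × 10^-3 mol
mass of Na2CO3 = 4.423 × 10^-3 × 105.99 = 0.4688 g
% Na2CO3 = 0.4688 / 0.6934 × 100 = 67.61 %

67.61 %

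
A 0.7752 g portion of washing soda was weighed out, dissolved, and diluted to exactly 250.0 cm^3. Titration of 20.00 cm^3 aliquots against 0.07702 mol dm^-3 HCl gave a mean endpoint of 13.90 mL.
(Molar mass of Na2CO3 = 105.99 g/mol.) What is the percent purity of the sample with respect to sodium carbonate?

Na2CO3 + 2 HCl → 2 NaCl + H2O + CO2
n(HCl) per titration = 0.01390 × 0.07702 = 1.071 × 10^-3 mol
From the 1:2 ratio, n(Na2CO3) in each aliquot = 1/2 × 1.071 × 10^-3 = 5.353 × 10^-4 mol
n(Na2CO3) in the whole flask = 5.353 × 10^-4 × 250.0/20.00 = 6.691 × 10^-3 mol
mass of Na2CO3 = 6.691 × 10^-3 × 105.99 = 0.7092 g
% Na2CO3 = 0.7092 / 0.7752 × 100 = 91.48 %

91.48 %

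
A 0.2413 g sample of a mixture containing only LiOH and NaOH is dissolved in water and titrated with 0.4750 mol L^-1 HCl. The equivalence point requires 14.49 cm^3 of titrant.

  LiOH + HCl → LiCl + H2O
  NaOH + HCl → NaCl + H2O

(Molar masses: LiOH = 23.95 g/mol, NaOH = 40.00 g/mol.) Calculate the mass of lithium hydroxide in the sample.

n(HCl) = 0.01449 × 0.4750 = 6.883 × 10^-3 mol
Let x = n(LiOH), y = n(NaOH).
Titrant: 1x + 1y = 6.883 × 10^-3;  mass: 23.95x + 40.00y = 0.2413
Solving, x = 2.119 × 10^-3 mol, y = 4.764 × 10^-3 mol
mass of LiOH = 2.119 × 10^-3 × 23.95 = 0.05075 g

0.05075 g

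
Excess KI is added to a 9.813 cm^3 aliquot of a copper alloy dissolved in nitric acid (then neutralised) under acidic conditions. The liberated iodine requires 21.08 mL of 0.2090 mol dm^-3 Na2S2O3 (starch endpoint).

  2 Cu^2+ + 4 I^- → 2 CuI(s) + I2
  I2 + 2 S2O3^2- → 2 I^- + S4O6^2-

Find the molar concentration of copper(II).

n(S2O3^2-) = 0.02108 × 0.2090 = 4.406 × 10^-3 mol
n(I2) = n(S2O3^2-)/2 = 2.203 × 10^-3 mol
From the 2:1 ratio, n(Cu2+) in the aliquot = 2/1 × 2.203 × 10^-3 = 4.406 × 10^-3 mol
[Cu2+] = 4.406 × 10^-3 / 0.009813 = 0.4490 mol/L

0.4490 mol/L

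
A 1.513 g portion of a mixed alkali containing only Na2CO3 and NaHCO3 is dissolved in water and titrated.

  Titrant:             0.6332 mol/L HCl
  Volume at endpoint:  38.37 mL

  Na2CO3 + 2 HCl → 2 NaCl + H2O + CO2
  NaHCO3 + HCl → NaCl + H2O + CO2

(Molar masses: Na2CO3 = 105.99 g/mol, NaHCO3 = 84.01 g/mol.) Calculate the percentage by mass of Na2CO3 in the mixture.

n(HCl) = 0.03837 × 0.6332 = 0.02430 mol
Let x = n(Na2CO3), y = n(NaHCO3).
Titrant: 2x + 1y = 0.02430;  mass: 105.99x + 84.01y = 1.513
Solving, x = 8.514 × 10^-3 mol, y = 7.269 × 10^-3 mol
mass of Na2CO3 = 8.514 × 10^-3 × 105.99 = 0.9024 g
% Na2CO3 = 0.9024 / 1.513 × 100 = 59.64 %

59.64 %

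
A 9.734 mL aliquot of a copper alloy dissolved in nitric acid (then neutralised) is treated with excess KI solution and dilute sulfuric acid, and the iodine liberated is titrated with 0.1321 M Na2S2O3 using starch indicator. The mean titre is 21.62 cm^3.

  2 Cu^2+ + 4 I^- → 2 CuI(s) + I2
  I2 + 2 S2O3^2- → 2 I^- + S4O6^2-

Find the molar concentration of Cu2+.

n(S2O3^2-) = 0.02162 × 0.1321 = 2.856 × 10^-3 mol
n(I2) = n(S2O3^2-)/2 = 1.428 × 10^-3 mol
From the 2:1 ratio, n(Cu2+) in the aliquot = 2/1 × 1.428 × 10^-3 = 2.856 × 10^-3 mol
[Cu2+] = 2.856 × 10^-3 / 0.009734 = 0.2934 mol/L

0.2934 M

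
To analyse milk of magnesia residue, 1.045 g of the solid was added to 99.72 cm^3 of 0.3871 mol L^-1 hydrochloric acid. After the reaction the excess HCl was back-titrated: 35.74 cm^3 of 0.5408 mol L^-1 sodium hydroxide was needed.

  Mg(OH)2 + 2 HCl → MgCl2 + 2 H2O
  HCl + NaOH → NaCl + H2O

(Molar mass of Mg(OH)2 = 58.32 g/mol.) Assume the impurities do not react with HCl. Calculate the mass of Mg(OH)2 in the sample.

n(HCl) added = 0.09972 × 0.3871 = 0.03860 mol
n(NaOH) used in back-titration = 0.03574 × 0.5408 = 0.01933 mol
n(HCl) left over = 0.01933 mol (1:1 ratio)
n(HCl) consumed by analyte = 0.03860 − 0.01933 = 0.01927 mol
From the 1:2 ratio, n(Mg(OH)2) = 1/2 × 0.01927 = 9.637 × 10^-3 mol
mass of Mg(OH)2 = 9.637 × 10^-3 × 58.32 = 0.5620 g

0.5620 g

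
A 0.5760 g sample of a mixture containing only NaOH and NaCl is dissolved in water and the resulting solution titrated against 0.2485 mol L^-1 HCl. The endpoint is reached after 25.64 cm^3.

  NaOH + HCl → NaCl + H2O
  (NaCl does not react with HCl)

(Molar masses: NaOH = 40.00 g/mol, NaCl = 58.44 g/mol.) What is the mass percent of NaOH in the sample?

44.25 %

n(HCl) = 0.02564 × 0.2485 = 6.372 × 10^-3 mol
Let x = n(NaOH), y = n(NaCl).
Titrant: 1x = 6.372 × 10^-3;  mass: 40.00x + 58.44y = 0.5760
Solving, x = 6.372 × 10^-3 mol, y = 5.495 × 10^-3 mol
mass of NaOH = 6.372 × 10^-3 × 40.00 = 0.2549 g
% NaOH = 0.2549 / 0.5760 × 100 = 44.25 %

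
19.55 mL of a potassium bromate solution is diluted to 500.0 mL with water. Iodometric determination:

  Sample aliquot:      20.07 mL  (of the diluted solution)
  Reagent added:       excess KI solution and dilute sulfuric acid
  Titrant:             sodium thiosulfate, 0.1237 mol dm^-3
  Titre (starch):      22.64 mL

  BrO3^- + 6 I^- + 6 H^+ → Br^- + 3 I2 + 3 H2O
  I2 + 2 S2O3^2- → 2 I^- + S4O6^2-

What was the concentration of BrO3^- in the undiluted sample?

n(S2O3^2-) = 0.02264 × 0.1237 = 2.801 × 10^-3 mol
n(I2) = n(S2O3^2-)/2 = 1.400 × 10^-3 mol
From the 1:3 ratio, n(BrO3^-) in the aliquot = 1/3 × 1.400 × 10^-3 = 4.668 × 10^-4 mol
[BrO3^-]_dilute = 4.668 × 10^-4 / 0.02007 = 0.02326 mol/L
[BrO3^-]_original = 0.02326 × 500.0/19.55 = 0.5948 mol/L

0.5948 mol/L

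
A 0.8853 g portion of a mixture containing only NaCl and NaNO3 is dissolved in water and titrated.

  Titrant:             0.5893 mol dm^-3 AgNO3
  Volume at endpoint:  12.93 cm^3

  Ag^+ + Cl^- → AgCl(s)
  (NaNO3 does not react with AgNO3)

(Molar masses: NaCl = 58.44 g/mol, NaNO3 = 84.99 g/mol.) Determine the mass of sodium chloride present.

0.4453 g

n(AgNO3) = 0.01293 × 0.5893 = 7.620 × 10^-3 mol
Let x = n(NaCl), y = n(NaNO3).
Titrant: 1x = 7.620 × 10^-3;  mass: 58.44x + 84.99y = 0.8853
Solving, x = 7.620 × 10^-3 mol, y = 5.177 × 10^-3 mol
mass of NaCl = 7.620 × 10^-3 × 58.44 = 0.4453 g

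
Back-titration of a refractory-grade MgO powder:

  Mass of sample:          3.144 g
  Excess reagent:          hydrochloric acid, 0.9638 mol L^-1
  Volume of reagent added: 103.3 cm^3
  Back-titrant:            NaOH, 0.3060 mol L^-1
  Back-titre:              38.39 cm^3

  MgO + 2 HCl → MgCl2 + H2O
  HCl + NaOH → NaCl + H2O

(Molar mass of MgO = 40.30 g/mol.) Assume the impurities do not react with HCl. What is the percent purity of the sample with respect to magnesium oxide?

n(HCl) added = 0.1033 × 0.9638 = 0.09956 mol
n(NaOH) used in back-titration = 0.03839 × 0.3060 = 0.01175 mol
n(HCl) left over = 0.01175 mol (1:1 ratio)
n(HCl) consumed by analyte = 0.09956 − 0.01175 = 0.08781 mol
From the 1:2 ratio, n(MgO) = 1/2 × 0.08781 = 0.04391 mol
mass of MgO = 0.04391 × 40.30 = 1.769 g
% MgO = 1.769 / 3.144 × 100 = 56.28 %

56.28 %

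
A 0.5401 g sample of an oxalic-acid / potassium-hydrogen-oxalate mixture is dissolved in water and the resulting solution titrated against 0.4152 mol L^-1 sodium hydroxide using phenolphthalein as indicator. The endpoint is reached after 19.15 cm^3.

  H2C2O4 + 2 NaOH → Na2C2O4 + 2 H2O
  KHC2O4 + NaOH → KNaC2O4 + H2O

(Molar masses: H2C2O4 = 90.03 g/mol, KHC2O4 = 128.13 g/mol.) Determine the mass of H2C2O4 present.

n(NaOH) = 0.01915 × 0.4152 = 7.951 × 10^-3 mol
Let x = n(H2C2O4), y = n(KHC2O4).
Titrant: 2x + 1y = 7.951 × 10^-3;  mass: 90.03x + 128.13y = 0.5401
Solving, x = 2.880 × 10^-3 mol, y = 2.192 × 10^-3 mol
mass of H2C2O4 = 2.880 × 10^-3 × 90.03 = 0.2592 g

0.2592 g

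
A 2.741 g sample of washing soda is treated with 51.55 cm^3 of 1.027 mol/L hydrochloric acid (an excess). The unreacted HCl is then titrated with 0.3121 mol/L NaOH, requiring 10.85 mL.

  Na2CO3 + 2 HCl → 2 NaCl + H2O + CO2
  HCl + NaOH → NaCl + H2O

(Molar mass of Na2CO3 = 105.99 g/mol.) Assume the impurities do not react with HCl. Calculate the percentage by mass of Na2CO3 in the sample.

n(HCl) added = 0.05155 × 1.027 = 0.05294 mol
n(NaOH) used in back-titration = 0.01085 × 0.3121 = 3.386 × 10^-3 mol
n(HCl) left over = 3.386 × 10^-3 mol (1:1 ratio)
n(HCl) consumed by analyte = 0.05294 − 3.386 × 10^-3 = 0.04956 mol
From the 1:2 ratio, n(Na2CO3) = 1/2 × 0.04956 = 0.02478 mol
mass of Na2CO3 = 0.02478 × 105.99 = 2.626 g
% Na2CO3 = 2.626 / 2.741 × 100 = 95.81 %

95.81 %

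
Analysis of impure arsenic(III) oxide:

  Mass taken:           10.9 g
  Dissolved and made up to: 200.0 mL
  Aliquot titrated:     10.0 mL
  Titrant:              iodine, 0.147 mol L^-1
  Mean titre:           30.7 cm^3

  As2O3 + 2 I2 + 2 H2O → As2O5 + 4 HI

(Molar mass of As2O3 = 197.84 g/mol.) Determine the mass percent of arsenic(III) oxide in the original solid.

n(I2) per titration = 0.0307 × 0.147 = 4.51 × 10^-3 mol
From the 1:2 ratio, n(As2O3) in each aliquot = 1/2 × 4.51 × 10^-3 = 2.26 × 10^-3 mol
n(As2O3) in the whole flask = 2.26 × 10^-3 × 200.0/10.0 = 0.0451 mol
mass of As2O3 = 0.0451 × 197.84 = 8.93 g
% As2O3 = 8.93 / 10.9 × 100 = 81.9 %

81.9 %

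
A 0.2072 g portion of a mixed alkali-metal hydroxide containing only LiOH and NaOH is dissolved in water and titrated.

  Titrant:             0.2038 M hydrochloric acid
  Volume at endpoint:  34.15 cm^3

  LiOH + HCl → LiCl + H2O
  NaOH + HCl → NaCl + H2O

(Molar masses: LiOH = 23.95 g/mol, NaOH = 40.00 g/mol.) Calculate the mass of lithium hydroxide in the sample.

n(HCl) = 0.03415 × 0.2038 = 6.960 × 10^-3 mol
Let x = n(LiOH), y = n(NaOH).
Titrant: 1x + 1y = 6.960 × 10^-3;  mass: 23.95x + 40.00y = 0.2072
Solving, x = 4.436 × 10^-3 mol, y = 2.524 × 10^-3 mol
mass of LiOH = 4.436 × 10^-3 × 23.95 = 0.1062 g

0.1062 g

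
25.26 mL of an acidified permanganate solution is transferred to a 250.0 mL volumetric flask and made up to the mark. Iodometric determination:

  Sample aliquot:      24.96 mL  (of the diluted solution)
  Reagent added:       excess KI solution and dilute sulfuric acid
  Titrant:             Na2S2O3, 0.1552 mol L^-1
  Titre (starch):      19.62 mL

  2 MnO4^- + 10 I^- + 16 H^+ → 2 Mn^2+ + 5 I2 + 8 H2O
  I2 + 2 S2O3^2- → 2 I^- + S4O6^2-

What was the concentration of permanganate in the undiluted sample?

n(S2O3^2-) = 0.01962 × 0.1552 = 3.045 × 10^-3 mol
n(I2) = n(S2O3^2-)/2 = 1.523 × 10^-3 mol
From the 2:5 ratio, n(MnO4^-) in the aliquot = 2/5 × 1.523 × 10^-3 = 6.090 × 10^-4 mol
[MnO4^-]_dilute = 6.090 × 10^-4 / 0.02496 = 0.02440 mol/L
[MnO4^-]_original = 0.02440 × 250.0/25.26 = 0.2415 mol/L

0.2415 mol/L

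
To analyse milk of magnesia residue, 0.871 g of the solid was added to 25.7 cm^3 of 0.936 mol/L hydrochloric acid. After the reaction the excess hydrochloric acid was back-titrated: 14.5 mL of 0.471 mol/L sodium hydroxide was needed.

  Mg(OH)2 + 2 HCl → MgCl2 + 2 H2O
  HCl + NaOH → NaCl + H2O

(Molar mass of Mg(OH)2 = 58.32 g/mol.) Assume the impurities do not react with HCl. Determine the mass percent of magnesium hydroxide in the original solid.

n(HCl) added = 0.0257 × 0.936 = 0.0241 mol
n(NaOH) used in back-titration = 0.0145 × 0.471 = 6.83 × 10^-3 mol
n(HCl) left over = 6.83 × 10^-3 mol (1:1 ratio)
n(HCl) consumed by analyte = 0.0241 − 6.83 × 10^-3 = 0.0172 mol
From the 1:2 ratio, n(Mg(OH)2) = 1/2 × 0.0172 = 8.61 × 10^-3 mol
mass of Mg(OH)2 = 8.61 × 10^-3 × 58.32 = 0.502 g
% Mg(OH)2 = 0.502 / 0.871 × 100 = 57.7 %

57.7 %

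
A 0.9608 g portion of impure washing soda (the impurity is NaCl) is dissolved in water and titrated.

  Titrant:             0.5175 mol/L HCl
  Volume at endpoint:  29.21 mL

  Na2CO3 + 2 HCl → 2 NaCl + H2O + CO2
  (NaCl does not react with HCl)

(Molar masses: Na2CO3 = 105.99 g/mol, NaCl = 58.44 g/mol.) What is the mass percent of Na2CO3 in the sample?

n(HCl) = 0.02921 × 0.5175 = 0.01512 mol
Let x = n(Na2CO3), y = n(NaCl).
Titrant: 2x = 0.01512;  mass: 105.99x + 58.44y = 0.9608
Solving, x = 7.558 × 10^-3 mol, y = 2.733 × 10^-3 mol
mass of Na2CO3 = 7.558 × 10^-3 × 105.99 = 0.8011 g
% Na2CO3 = 0.8011 / 0.9608 × 100 = 83.38 %

83.38 %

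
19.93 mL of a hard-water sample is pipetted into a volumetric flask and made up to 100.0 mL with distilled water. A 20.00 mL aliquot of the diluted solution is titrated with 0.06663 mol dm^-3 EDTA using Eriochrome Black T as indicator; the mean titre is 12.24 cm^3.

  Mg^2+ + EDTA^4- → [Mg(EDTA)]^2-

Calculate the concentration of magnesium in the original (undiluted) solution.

0.2046 mol/L

n(EDTA) = 0.01224 × 0.06663 = 8.156 × 10^-4 mol
n(Mg2+) in the aliquot = 8.156 × 10^-4 mol (1:1 ratio)
[Mg2+]_dilute = 8.156 × 10^-4 / 0.02000 = 0.04078 mol/L
Dilution factor = 100.0 / 19.93 = 5.018
[Mg2+]_stock = 0.04078 × 5.018 = 0.2046 mol/L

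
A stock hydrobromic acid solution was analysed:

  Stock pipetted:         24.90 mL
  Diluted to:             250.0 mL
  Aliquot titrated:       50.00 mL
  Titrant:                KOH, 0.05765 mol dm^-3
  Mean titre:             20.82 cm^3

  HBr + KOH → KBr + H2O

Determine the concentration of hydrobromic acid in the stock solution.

n(KOH) = 0.02082 × 0.05765 = 1.200 × 10^-3 mol
n(HBr) in the aliquot = 1.200 × 10^-3 mol (1:1 ratio)
[HBr]_dilute = 1.200 × 10^-3 / 0.05000 = 0.02401 mol/L
Dilution factor = 250.0 / 24.90 = 10.04
[HBr]_stock = 0.02401 × 10.04 = 0.2410 mol/L

0.2410 mol/L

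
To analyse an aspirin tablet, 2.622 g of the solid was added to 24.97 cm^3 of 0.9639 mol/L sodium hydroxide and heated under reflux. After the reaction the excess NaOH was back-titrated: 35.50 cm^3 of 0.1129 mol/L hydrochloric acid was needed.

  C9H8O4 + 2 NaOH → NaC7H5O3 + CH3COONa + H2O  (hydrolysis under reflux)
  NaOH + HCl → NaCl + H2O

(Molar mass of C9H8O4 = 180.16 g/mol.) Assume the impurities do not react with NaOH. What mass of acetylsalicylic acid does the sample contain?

n(NaOH) added = 0.02497 × 0.9639 = 0.02407 mol
n(HCl) used in back-titration = 0.03550 × 0.1129 = 4.008 × 10^-3 mol
n(NaOH) left over = 4.008 × 10^-3 mol (1:1 ratio)
n(NaOH) consumed by analyte = 0.02407 − 4.008 × 10^-3 = 0.02006 mol
From the 1:2 ratio, n(C9H8O4) = 1/2 × 0.02006 = 0.01003 mol
mass of C9H8O4 = 0.01003 × 180.16 = 1.807 g

1.807 g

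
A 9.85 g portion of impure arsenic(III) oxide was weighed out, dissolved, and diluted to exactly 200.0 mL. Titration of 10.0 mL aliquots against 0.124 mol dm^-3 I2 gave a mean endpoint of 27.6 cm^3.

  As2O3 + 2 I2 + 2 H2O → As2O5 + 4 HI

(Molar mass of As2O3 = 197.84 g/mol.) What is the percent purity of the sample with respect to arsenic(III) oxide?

68.7 %

n(I2) per titration = 0.0276 × 0.124 = 3.42 × 10^-3 mol
From the 1:2 ratio, n(As2O3) in each aliquot = 1/2 × 3.42 × 10^-3 = 1.71 × 10^-3 mol
n(As2O3) in the whole flask = 1.71 × 10^-3 × 200.0/10.0 = 0.0342 mol
mass of As2O3 = 0.0342 × 197.84 = 6.77 g
% As2O3 = 6.77 / 9.85 × 100 = 68.7 %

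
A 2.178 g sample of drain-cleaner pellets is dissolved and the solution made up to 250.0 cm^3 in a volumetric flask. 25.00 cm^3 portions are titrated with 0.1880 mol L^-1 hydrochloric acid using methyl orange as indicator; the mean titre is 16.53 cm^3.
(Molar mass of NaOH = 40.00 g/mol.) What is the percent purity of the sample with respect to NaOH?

NaOH + HCl → NaCl + H2O
n(HCl) per titration = 0.01653 × 0.1880 = 3.108 × 10^-3 mol
n(NaOH) in each aliquot = 3.108 × 10^-3 mol (1:1 ratio)
n(NaOH) in the whole flask = 3.108 × 10^-3 × 250.0/25.00 = 0.03108 mol
mass of NaOH = 0.03108 × 40.00 = 1.243 g
% NaOH = 1.243 / 2.178 × 100 = 57.07 %

57.07 %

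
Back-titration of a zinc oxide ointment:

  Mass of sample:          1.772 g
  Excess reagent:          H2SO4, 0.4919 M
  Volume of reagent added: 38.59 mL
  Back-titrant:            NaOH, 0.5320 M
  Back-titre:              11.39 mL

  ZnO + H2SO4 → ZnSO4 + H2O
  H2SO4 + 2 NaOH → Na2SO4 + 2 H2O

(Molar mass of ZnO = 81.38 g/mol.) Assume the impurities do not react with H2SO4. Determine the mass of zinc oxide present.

1.298 g

n(H2SO4) added = 0.03859 × 0.4919 = 0.01898 mol
n(NaOH) used in back-titration = 0.01139 × 0.5320 = 6.059 × 10^-3 mol
From the 1:2 ratio, n(H2SO4) left over = 1/2 × 6.059 × 10^-3 = 3.030 × 10^-3 mol
n(H2SO4) consumed by analyte = 0.01898 − 3.030 × 10^-3 = 0.01595 mol
n(ZnO) = 0.01595 mol (1:1 ratio)
mass of ZnO = 0.01595 × 81.38 = 1.298 g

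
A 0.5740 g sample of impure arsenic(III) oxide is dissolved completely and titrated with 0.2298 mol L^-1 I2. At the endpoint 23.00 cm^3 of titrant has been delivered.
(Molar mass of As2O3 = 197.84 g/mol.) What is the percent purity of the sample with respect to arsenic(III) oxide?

91.09 %

As2O3 + 2 I2 + 2 H2O → As2O5 + 4 HI
n(I2) = 0.02300 L × 0.2298 mol/L = 5.285 × 10^-3 mol
From the 1:2 ratio, n(As2O3) = 1/2 × 5.285 × 10^-3 = 2.643 × 10^-3 mol
mass of As2O3 = 2.643 × 10^-3 × 197.84 g/mol = 0.5228 g
% As2O3 = 0.5228 / 0.5740 × 100 = 91.09 %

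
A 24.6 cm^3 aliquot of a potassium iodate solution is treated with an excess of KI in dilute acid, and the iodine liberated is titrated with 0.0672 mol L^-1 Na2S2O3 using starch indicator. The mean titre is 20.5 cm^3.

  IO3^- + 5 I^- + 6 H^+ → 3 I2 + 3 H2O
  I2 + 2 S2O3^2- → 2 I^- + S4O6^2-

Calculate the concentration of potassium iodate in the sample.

0.00933 mol/L

n(S2O3^2-) = 0.0205 × 0.0672 = 1.38 × 10^-3 mol
n(I2) = n(S2O3^2-)/2 = 6.89 × 10^-4 mol
From the 1:3 ratio, n(IO3^-) in the aliquot = 1/3 × 6.89 × 10^-4 = 2.30 × 10^-4 mol
[IO3^-] = 2.30 × 10^-4 / 0.0246 = 0.00933 mol/L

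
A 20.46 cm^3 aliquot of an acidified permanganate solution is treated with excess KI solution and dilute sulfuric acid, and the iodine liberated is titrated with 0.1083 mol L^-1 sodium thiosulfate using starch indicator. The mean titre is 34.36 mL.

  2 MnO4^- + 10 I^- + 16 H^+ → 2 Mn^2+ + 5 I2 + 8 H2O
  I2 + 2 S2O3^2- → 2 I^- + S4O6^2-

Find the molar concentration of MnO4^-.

n(S2O3^2-) = 0.03436 × 0.1083 = 3.721 × 10^-3 mol
n(I2) = n(S2O3^2-)/2 = 1.861 × 10^-3 mol
From the 2:5 ratio, n(MnO4^-) in the aliquot = 2/5 × 1.861 × 10^-3 = 7.442 × 10^-4 mol
[MnO4^-] = 7.442 × 10^-4 / 0.02046 = 0.03638 mol/L

0.03638 mol/L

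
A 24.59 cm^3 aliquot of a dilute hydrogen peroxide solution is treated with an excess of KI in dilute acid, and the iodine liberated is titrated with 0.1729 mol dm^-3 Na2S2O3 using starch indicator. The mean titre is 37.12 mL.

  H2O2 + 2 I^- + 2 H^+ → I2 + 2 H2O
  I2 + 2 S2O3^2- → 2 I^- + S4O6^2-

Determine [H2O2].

n(S2O3^2-) = 0.03712 × 0.1729 = 6.418 × 10^-3 mol
n(I2) = n(S2O3^2-)/2 = 3.209 × 10^-3 mol
n(H2O2) in the aliquot = 3.209 × 10^-3 mol (1:1 ratio)
[H2O2] = 3.209 × 10^-3 / 0.02459 = 0.1305 mol/L

0.1305 mol/L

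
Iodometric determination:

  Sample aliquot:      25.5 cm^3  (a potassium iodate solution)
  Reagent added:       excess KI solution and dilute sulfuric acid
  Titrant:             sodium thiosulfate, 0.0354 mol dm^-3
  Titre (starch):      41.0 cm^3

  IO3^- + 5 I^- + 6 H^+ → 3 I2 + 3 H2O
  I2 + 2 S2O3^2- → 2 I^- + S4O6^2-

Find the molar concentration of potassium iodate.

n(S2O3^2-) = 0.0410 × 0.0354 = 1.45 × 10^-3 mol
n(I2) = n(S2O3^2-)/2 = 7.26 × 10^-4 mol
From the 1:3 ratio, n(IO3^-) in the aliquot = 1/3 × 7.26 × 10^-4 = 2.42 × 10^-4 mol
[IO3^-] = 2.42 × 10^-4 / 0.0255 = 0.00949 mol/L

0.00949 mol/L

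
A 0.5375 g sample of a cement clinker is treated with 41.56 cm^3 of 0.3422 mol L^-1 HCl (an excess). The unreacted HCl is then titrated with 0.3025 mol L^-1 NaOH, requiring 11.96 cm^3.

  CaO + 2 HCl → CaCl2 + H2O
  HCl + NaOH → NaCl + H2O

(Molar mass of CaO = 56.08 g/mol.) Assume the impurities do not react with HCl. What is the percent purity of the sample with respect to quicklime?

n(HCl) added = 0.04156 × 0.3422 = 0.01422 mol
n(NaOH) used in back-titration = 0.01196 × 0.3025 = 3.618 × 10^-3 mol
n(HCl) left over = 3.618 × 10^-3 mol (1:1 ratio)
n(HCl) consumed by analyte = 0.01422 − 3.618 × 10^-3 = 0.01060 mol
From the 1:2 ratio, n(CaO) = 1/2 × 0.01060 = 5.302 × 10^-3 mol
mass of CaO = 5.302 × 10^-3 × 56.08 = 0.2973 g
% CaO = 0.2973 / 0.5375 × 100 = 55.32 %

55.32 %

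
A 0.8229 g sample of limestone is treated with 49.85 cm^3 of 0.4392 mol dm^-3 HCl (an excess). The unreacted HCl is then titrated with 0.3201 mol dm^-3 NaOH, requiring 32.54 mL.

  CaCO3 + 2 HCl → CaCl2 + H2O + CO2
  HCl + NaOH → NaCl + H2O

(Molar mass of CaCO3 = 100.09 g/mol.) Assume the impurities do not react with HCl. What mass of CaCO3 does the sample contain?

0.5744 g

n(HCl) added = 0.04985 × 0.4392 = 0.02189 mol
n(NaOH) used in back-titration = 0.03254 × 0.3201 = 0.01042 mol
n(HCl) left over = 0.01042 mol (1:1 ratio)
n(HCl) consumed by analyte = 0.02189 − 0.01042 = 0.01148 mol
From the 1:2 ratio, n(CaCO3) = 1/2 × 0.01148 = 5.739 × 10^-3 mol
mass of CaCO3 = 5.739 × 10^-3 × 100.09 = 0.5744 g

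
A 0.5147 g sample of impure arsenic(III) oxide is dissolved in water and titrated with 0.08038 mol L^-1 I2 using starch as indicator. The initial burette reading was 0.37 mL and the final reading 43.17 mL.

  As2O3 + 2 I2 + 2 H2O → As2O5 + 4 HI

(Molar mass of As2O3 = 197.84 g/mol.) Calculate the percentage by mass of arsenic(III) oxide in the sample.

66.12 %

n(I2) = 0.04280 L × 0.08038 mol/L = 3.440 × 10^-3 mol
From the 1:2 ratio, n(As2O3) = 1/2 × 3.440 × 10^-3 = 1.720 × 10^-3 mol
mass of As2O3 = 1.720 × 10^-3 × 197.84 g/mol = 0.3403 g
% As2O3 = 0.3403 / 0.5147 × 100 = 66.12 %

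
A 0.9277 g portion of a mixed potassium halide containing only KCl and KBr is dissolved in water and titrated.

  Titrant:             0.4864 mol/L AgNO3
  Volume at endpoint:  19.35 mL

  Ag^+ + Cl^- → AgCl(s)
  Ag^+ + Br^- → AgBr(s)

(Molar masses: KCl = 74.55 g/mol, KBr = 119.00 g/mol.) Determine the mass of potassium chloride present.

n(AgNO3) = 0.01935 × 0.4864 = 9.412 × 10^-3 mol
Let x = n(KCl), y = n(KBr).
Titrant: 1x + 1y = 9.412 × 10^-3;  mass: 74.55x + 119.00y = 0.9277
Solving, x = 4.326 × 10^-3 mol, y = 5.085 × 10^-3 mol
mass of KCl = 4.326 × 10^-3 × 74.55 = 0.3225 g

0.3225 g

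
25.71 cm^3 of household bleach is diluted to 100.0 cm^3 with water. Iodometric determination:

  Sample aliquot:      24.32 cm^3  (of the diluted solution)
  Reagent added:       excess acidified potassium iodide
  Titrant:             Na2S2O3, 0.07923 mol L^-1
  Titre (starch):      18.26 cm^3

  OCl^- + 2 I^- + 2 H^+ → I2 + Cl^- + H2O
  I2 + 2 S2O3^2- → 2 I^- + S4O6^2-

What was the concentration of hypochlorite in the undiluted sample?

0.1157 mol/L

n(S2O3^2-) = 0.01826 × 0.07923 = 1.447 × 10^-3 mol
n(I2) = n(S2O3^2-)/2 = 7.234 × 10^-4 mol
n(OCl^-) in the aliquot = 7.234 × 10^-4 mol (1:1 ratio)
[OCl^-]_dilute = 7.234 × 10^-4 / 0.02432 = 0.02974 mol/L
[OCl^-]_original = 0.02974 × 100.0/25.71 = 0.1157 mol/L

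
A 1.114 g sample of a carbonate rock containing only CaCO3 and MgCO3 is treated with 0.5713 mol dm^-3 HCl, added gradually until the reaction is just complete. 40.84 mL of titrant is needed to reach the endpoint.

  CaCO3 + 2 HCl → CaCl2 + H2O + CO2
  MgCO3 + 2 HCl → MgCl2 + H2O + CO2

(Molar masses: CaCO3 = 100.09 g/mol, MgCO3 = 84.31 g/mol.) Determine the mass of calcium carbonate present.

0.8274 g

n(HCl) = 0.04084 × 0.5713 = 0.02333 mol
Let x = n(CaCO3), y = n(MgCO3).
Titrant: 2x + 2y = 0.02333;  mass: 100.09x + 84.31y = 1.114
Solving, x = 8.266 × 10^-3 mol, y = 3.400 × 10^-3 mol
mass of CaCO3 = 8.266 × 10^-3 × 100.09 = 0.8274 g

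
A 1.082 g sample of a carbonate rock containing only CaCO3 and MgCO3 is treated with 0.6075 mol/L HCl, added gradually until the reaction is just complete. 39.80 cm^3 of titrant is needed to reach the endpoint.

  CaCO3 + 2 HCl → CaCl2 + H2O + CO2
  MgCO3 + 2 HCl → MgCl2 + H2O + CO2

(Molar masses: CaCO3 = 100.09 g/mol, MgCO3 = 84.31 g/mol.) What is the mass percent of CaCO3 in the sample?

n(HCl) = 0.03980 × 0.6075 = 0.02418 mol
Let x = n(CaCO3), y = n(MgCO3).
Titrant: 2x + 2y = 0.02418;  mass: 100.09x + 84.31y = 1.082
Solving, x = 3.977 × 10^-3 mol, y = 8.112 × 10^-3 mol
mass of CaCO3 = 3.977 × 10^-3 × 100.09 = 0.3980 g
% CaCO3 = 0.3980 / 1.082 × 100 = 36.79 %

36.79 %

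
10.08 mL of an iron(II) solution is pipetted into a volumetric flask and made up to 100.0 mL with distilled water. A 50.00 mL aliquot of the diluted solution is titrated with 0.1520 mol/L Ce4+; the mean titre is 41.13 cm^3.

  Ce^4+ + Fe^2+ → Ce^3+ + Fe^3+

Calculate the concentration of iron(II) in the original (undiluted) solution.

n(Ce4+) = 0.04113 × 0.1520 = 6.252 × 10^-3 mol
n(Fe2+) in the aliquot = 6.252 × 10^-3 mol (1:1 ratio)
[Fe2+]_dilute = 6.252 × 10^-3 / 0.05000 = 0.1250 mol/L
Dilution factor = 100.0 / 10.08 = 9.921
[Fe2+]_stock = 0.1250 × 9.921 = 1.240 mol/L

1.240 mol/L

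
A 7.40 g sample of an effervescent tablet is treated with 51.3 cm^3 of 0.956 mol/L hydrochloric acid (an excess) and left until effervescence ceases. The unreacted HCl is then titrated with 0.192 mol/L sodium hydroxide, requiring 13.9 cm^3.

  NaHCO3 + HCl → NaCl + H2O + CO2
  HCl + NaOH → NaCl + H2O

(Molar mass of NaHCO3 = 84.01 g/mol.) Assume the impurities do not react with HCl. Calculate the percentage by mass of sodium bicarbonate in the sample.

n(HCl) added = 0.0513 × 0.956 = 0.0490 mol
n(NaOH) used in back-titration = 0.0139 × 0.192 = 2.67 × 10^-3 mol
n(HCl) left over = 2.67 × 10^-3 mol (1:1 ratio)
n(HCl) consumed by analyte = 0.0490 − 2.67 × 10^-3 = 0.0464 mol
n(NaHCO3) = 0.0464 mol (1:1 ratio)
mass of NaHCO3 = 0.0464 × 84.01 = 3.90 g
% NaHCO3 = 3.90 / 7.40 × 100 = 52.6 %

52.6 %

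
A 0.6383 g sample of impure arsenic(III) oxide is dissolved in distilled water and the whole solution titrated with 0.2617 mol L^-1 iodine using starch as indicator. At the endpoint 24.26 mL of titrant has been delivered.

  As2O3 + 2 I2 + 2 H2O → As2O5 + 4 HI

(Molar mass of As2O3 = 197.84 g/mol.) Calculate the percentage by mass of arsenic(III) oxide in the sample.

n(I2) = 0.02426 L × 0.2617 mol/L = 6.349 × 10^-3 mol
From the 1:2 ratio, n(As2O3) = 1/2 × 6.349 × 10^-3 = 3.174 × 10^-3 mol
mass of As2O3 = 3.174 × 10^-3 × 197.84 g/mol = 0.6280 g
% As2O3 = 0.6280 / 0.6383 × 100 = 98.39 %

98.39 %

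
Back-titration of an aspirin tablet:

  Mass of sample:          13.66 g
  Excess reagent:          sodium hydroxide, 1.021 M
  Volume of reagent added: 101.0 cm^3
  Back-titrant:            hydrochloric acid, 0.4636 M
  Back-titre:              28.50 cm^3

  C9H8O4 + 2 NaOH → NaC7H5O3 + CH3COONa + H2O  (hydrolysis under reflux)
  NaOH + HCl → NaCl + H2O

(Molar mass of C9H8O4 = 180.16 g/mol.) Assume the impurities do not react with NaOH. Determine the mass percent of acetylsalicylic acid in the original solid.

n(NaOH) added = 0.1010 × 1.021 = 0.1031 mol
n(HCl) used in back-titration = 0.02850 × 0.4636 = 0.01321 mol
n(NaOH) left over = 0.01321 mol (1:1 ratio)
n(NaOH) consumed by analyte = 0.1031 − 0.01321 = 0.08991 mol
From the 1:2 ratio, n(C9H8O4) = 1/2 × 0.08991 = 0.04495 mol
mass of C9H8O4 = 0.04495 × 180.16 = 8.099 g
% C9H8O4 = 8.099 / 13.66 × 100 = 59.29 %

59.29 %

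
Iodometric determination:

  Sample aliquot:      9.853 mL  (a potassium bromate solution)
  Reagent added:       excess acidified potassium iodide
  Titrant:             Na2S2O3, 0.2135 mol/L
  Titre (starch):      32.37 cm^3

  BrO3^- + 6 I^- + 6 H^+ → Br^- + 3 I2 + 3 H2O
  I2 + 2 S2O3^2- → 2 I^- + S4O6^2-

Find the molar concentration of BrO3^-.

n(S2O3^2-) = 0.03237 × 0.2135 = 6.911 × 10^-3 mol
n(I2) = n(S2O3^2-)/2 = 3.455 × 10^-3 mol
From the 1:3 ratio, n(BrO3^-) in the aliquot = 1/3 × 3.455 × 10^-3 = 1.152 × 10^-3 mol
[BrO3^-] = 1.152 × 10^-3 / 0.009853 = 0.1169 mol/L

0.1169 mol/L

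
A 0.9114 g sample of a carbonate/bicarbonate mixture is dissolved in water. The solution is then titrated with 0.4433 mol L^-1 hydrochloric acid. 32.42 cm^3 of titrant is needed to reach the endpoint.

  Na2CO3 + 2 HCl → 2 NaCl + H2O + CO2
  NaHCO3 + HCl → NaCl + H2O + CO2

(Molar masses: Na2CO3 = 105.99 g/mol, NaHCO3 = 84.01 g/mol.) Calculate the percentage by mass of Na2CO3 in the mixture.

n(HCl) = 0.03242 × 0.4433 = 0.01437 mol
Let x = n(Na2CO3), y = n(NaHCO3).
Titrant: 2x + 1y = 0.01437;  mass: 105.99x + 84.01y = 0.9114
Solving, x = 4.771 × 10^-3 mol, y = 4.829 × 10^-3 mol
mass of Na2CO3 = 4.771 × 10^-3 × 105.99 = 0.5057 g
% Na2CO3 = 0.5057 / 0.9114 × 100 = 55.49 %

55.49 %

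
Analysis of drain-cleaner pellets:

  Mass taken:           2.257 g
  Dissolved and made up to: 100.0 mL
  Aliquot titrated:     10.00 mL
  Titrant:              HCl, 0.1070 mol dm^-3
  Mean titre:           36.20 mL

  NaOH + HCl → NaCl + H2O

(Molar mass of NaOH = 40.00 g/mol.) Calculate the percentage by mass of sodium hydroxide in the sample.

68.65 %

n(HCl) per titration = 0.03620 × 0.1070 = 3.873 × 10^-3 mol
n(NaOH) in each aliquot = 3.873 × 10^-3 mol (1:1 ratio)
n(NaOH) in the whole flask = 3.873 × 10^-3 × 100.0/10.00 = 0.03873 mol
mass of NaOH = 0.03873 × 40.00 = 1.549 g
% NaOH = 1.549 / 2.257 × 100 = 68.65 %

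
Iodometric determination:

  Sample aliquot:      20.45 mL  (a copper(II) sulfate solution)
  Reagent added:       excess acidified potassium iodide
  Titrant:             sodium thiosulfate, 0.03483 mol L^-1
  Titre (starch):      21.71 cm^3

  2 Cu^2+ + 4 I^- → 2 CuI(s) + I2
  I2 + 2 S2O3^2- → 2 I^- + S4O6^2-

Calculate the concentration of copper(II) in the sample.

n(S2O3^2-) = 0.02171 × 0.03483 = 7.562 × 10^-4 mol
n(I2) = n(S2O3^2-)/2 = 3.781 × 10^-4 mol
From the 2:1 ratio, n(Cu2+) in the aliquot = 2/1 × 3.781 × 10^-4 = 7.562 × 10^-4 mol
[Cu2+] = 7.562 × 10^-4 / 0.02045 = 0.03698 mol/L

0.03698 mol/L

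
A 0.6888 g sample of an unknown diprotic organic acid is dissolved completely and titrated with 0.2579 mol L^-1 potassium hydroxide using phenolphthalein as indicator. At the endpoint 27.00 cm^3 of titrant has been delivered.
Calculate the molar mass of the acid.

197.8 g/mol

n(KOH) = 0.02700 L × 0.2579 mol/L = 6.963 × 10^-3 mol
From the 1:2 ratio, n(H2A) = 1/2 × 6.963 × 10^-3 = 3.482 × 10^-3 mol
M = m / n = 0.6888 g / 3.482 × 10^-3 mol = 197.8 g/mol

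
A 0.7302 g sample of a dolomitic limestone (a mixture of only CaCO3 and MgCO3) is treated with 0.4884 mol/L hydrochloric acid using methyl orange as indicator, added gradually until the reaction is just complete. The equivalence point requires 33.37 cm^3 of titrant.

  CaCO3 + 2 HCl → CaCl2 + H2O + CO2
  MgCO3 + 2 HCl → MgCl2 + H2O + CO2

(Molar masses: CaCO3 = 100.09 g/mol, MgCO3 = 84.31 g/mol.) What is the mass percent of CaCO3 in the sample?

37.49 %

n(HCl) = 0.03337 × 0.4884 = 0.01630 mol
Let x = n(CaCO3), y = n(MgCO3).
Titrant: 2x + 2y = 0.01630;  mass: 100.09x + 84.31y = 0.7302
Solving, x = 2.735 × 10^-3 mol, y = 5.414 × 10^-3 mol
mass of CaCO3 = 2.735 × 10^-3 × 100.09 = 0.2738 g
% CaCO3 = 0.2738 / 0.7302 × 100 = 37.49 %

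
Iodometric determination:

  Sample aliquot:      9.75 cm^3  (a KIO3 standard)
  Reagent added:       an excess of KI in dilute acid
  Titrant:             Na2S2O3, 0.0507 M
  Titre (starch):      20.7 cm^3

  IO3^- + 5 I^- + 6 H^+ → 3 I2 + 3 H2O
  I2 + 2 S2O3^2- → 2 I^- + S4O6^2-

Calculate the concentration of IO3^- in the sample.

n(S2O3^2-) = 0.0207 × 0.0507 = 1.05 × 10^-3 mol
n(I2) = n(S2O3^2-)/2 = 5.25 × 10^-4 mol
From the 1:3 ratio, n(IO3^-) in the aliquot = 1/3 × 5.25 × 10^-4 = 1.75 × 10^-4 mol
[IO3^-] = 1.75 × 10^-4 / 0.00975 = 0.0179 mol/L

0.0179 M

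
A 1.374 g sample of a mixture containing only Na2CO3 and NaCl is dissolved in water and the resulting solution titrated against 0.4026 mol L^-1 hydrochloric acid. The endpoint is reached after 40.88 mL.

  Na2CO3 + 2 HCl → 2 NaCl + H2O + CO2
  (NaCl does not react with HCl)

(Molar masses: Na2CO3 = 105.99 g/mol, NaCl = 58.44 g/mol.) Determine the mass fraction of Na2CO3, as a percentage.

n(HCl) = 0.04088 × 0.4026 = 0.01646 mol
Let x = n(Na2CO3), y = n(NaCl).
Titrant: 2x = 0.01646;  mass: 105.99x + 58.44y = 1.374
Solving, x = 8.229 × 10^-3 mol, y = 8.586 × 10^-3 mol
mass of Na2CO3 = 8.229 × 10^-3 × 105.99 = 0.8722 g
% Na2CO3 = 0.8722 / 1.374 × 100 = 63.48 %

63.48 %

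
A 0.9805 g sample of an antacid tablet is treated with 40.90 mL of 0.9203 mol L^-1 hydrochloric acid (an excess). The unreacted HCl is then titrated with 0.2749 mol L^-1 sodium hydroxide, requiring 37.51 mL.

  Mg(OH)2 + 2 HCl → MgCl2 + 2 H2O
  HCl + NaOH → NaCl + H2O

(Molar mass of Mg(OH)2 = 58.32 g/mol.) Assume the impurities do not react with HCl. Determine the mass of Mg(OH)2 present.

n(HCl) added = 0.04090 × 0.9203 = 0.03764 mol
n(NaOH) used in back-titration = 0.03751 × 0.2749 = 0.01031 mol
n(HCl) left over = 0.01031 mol (1:1 ratio)
n(HCl) consumed by analyte = 0.03764 − 0.01031 = 0.02733 mol
From the 1:2 ratio, n(Mg(OH)2) = 1/2 × 0.02733 = 0.01366 mol
mass of Mg(OH)2 = 0.01366 × 58.32 = 0.7969 g

0.7969 g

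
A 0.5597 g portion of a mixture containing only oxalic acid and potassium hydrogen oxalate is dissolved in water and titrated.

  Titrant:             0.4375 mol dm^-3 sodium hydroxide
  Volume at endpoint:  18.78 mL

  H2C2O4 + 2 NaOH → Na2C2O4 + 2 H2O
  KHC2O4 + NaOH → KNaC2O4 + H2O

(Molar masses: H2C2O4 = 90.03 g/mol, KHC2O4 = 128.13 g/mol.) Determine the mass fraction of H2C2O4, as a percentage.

47.71 %

n(NaOH) = 0.01878 × 0.4375 = 8.216 × 10^-3 mol
Let x = n(H2C2O4), y = n(KHC2O4).
Titrant: 2x + 1y = 8.216 × 10^-3;  mass: 90.03x + 128.13y = 0.5597
Solving, x = 2.966 × 10^-3 mol, y = 2.284 × 10^-3 mol
mass of H2C2O4 = 2.966 × 10^-3 × 90.03 = 0.2670 g
% H2C2O4 = 0.2670 / 0.5597 × 100 = 47.71 %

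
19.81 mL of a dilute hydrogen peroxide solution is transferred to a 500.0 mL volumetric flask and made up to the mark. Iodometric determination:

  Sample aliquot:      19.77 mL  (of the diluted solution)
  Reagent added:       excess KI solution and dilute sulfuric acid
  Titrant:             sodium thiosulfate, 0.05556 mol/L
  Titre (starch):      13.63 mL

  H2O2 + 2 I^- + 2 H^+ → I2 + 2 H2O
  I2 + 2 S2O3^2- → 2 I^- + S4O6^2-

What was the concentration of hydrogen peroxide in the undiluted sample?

0.4834 mol/L

n(S2O3^2-) = 0.01363 × 0.05556 = 7.573 × 10^-4 mol
n(I2) = n(S2O3^2-)/2 = 3.786 × 10^-4 mol
n(H2O2) in the aliquot = 3.786 × 10^-4 mol (1:1 ratio)
[H2O2]_dilute = 3.786 × 10^-4 / 0.01977 = 0.01915 mol/L
[H2O2]_original = 0.01915 × 500.0/19.81 = 0.4834 mol/L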